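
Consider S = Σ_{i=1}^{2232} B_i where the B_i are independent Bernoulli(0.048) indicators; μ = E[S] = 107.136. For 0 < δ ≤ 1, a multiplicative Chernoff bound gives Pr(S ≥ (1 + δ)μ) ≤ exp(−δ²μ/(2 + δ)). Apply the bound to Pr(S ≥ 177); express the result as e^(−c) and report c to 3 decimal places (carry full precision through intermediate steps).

Write 177 = (1 + δ)μ, so δ = 177/107.136 − 1 = 0.6521057…
Then the exponent is δ²μ/(2 + δ) = (177 − μ)² / (μ·(2 + δ)) = 17.178318.

17.178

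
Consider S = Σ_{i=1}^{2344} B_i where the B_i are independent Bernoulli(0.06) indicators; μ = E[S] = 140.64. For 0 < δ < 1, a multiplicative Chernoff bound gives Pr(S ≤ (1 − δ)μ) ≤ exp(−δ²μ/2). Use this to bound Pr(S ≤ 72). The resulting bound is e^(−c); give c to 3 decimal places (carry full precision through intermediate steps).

16.750

Write 72 = (1 − δ)μ, so δ = 1 − 72/140.64 = 0.4880546…
Then the exponent is δ²μ/2 = (μ − 72)²/(2μ) = 16.750034.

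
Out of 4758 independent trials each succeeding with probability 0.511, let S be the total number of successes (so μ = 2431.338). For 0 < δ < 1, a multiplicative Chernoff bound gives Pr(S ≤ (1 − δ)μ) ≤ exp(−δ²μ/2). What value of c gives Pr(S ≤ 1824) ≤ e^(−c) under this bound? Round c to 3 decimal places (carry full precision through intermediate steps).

75.855

Write 1824 = (1 − δ)μ, so δ = 1 − 1824/2431.338 = 0.2497958…
Then the exponent is δ²μ/2 = (μ − 1824)²/(2μ) = 75.855238.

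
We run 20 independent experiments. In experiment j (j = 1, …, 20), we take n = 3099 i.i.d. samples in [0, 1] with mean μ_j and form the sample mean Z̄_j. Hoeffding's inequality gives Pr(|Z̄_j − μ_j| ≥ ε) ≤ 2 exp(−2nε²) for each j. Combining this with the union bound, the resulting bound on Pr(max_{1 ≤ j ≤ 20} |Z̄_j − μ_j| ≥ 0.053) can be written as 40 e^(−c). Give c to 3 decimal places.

17.410

Union bound over the 20 events: Pr(max_{1 ≤ j ≤ 20} |Z̄_j − μ_j| ≥ 0.053) ≤ 20·2·exp(−2nε²) = 40 exp(−2·3099·0.053²).
So c = 2·3099·0.053² = 17.4102.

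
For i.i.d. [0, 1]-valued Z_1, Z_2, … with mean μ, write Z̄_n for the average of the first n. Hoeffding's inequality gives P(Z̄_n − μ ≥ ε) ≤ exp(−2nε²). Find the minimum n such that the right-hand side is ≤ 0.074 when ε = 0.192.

36

Require exp(−2nε²) ≤ 0.074, i.e. 2nε² ≥ ln(1/0.074) = 2.603690.
So n ≥ 2.603690 / (2·0.192²) = 35.315.
The smallest integer n is 36.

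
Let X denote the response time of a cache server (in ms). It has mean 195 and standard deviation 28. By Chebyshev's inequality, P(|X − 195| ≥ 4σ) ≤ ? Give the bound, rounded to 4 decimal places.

Chebyshev: P(|X − μ| ≥ t) ≤ Var(X)/t².
Var(X) = σ² = 28² = 784.
t = 4·28 = 112.
Bound = 784 / 12544 = 0.0625.

0.0625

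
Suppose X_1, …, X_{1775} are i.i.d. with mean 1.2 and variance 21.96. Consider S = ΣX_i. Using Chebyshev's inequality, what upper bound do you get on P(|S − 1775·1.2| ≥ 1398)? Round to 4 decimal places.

Var(S) = n·Var(X_i) = 1775·21.96 = 38979.
Chebyshev: P(|S − 1775·1.2| ≥ 1398) ≤ Var(S)/1398² = 38979/1954404 = 0.0199.

0.0199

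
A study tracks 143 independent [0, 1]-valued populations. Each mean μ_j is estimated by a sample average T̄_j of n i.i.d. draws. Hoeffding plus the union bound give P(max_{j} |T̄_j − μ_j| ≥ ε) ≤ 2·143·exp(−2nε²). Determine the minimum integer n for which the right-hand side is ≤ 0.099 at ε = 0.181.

122

Need 2·143·exp(−2nε²) ≤ 0.099, i.e. exp(−2nε²) ≤ 0.099/286.
So 2nε² ≥ ln(286/0.099) = 7.968627.
Hence n ≥ 7.968627/(2·0.181²) = 121.618.
The smallest integer n is 122.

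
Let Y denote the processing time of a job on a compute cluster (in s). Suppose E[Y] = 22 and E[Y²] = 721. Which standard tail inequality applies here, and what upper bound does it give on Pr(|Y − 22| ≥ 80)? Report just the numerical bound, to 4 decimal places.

0.0370

The first two moments determine the variance, so Chebyshev's inequality is the sharpest standard bound available.
Var(Y) = E[Y²] − (E[Y])² = 721 − 484 = 237.
Chebyshev's inequality: Pr(|Y − μ| ≥ t) ≤ Var(Y)/t² = 237/6400 = 0.0370.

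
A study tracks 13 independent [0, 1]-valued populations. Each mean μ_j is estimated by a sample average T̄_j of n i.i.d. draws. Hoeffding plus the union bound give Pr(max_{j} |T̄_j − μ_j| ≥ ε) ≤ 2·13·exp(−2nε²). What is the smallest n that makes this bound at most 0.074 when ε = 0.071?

582

Need 2·13·exp(−2nε²) ≤ 0.074, i.e. exp(−2nε²) ≤ 0.074/26.
So 2nε² ≥ ln(26/0.074) = 5.861787.
Hence n ≥ 5.861787/(2·0.071²) = 581.411.
The smallest integer n is 582.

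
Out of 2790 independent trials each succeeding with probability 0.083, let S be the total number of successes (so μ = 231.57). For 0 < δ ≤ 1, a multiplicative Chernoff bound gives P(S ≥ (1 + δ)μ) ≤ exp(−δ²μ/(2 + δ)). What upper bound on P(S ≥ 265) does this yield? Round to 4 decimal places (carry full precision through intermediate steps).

0.1053

Write 265 = (1 + δ)μ, so δ = 265/231.57 − 1 = 0.1443624…
Then the exponent is δ²μ/(2 + δ) = (265 − μ)² / (μ·(2 + δ)) = 2.250569.
Bound = exp(−2.250569) = 0.10534.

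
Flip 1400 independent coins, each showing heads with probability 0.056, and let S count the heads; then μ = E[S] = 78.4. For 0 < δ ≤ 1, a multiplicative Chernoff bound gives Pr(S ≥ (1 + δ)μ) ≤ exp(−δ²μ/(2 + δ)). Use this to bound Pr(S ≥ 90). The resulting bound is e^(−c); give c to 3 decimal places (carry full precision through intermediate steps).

Write 90 = (1 + δ)μ, so δ = 90/78.4 − 1 = 0.1479592…
Then the exponent is δ²μ/(2 + δ) = (90 − μ)² / (μ·(2 + δ)) = 0.799050.

0.799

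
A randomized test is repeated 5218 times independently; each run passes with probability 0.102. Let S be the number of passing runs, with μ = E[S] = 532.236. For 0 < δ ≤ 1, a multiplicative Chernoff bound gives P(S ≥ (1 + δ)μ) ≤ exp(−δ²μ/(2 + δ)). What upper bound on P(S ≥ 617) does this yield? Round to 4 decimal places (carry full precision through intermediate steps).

0.0019

Write 617 = (1 + δ)μ, so δ = 617/532.236 − 1 = 0.1592602…
Then the exponent is δ²μ/(2 + δ) = (617 − μ)² / (μ·(2 + δ)) = 6.251924.
Bound = exp(−6.251924) = 0.00193.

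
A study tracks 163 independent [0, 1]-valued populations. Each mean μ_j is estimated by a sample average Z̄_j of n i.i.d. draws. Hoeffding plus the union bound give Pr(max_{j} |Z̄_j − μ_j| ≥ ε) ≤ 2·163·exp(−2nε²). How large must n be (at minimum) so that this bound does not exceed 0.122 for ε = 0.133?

Need 2·163·exp(−2nε²) ≤ 0.122, i.e. exp(−2nε²) ≤ 0.122/326.
So 2nε² ≥ ln(326/0.122) = 7.890632.
Hence n ≥ 7.890632/(2·0.133²) = 223.038.
The smallest integer n is 224.

224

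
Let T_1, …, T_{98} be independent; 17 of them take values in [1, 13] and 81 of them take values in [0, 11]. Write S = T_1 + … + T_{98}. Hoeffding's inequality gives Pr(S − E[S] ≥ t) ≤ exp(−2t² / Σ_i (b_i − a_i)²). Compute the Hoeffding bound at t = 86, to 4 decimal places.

0.2989

Σ(b_i − a_i)² = 17·12² + 81·11² = 12249.
Exponent = 2·86² / 12249 = 1.20761.
Bound = exp(−1.20761) = 0.29891.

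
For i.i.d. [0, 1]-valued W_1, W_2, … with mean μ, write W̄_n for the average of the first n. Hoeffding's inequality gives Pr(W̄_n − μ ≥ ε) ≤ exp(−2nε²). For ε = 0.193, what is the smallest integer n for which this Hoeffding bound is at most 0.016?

Require exp(−2nε²) ≤ 0.016, i.e. 2nε² ≥ ln(1/0.016) = 4.135167.
So n ≥ 4.135167 / (2·0.193²) = 55.507.
The smallest integer n is 56.

56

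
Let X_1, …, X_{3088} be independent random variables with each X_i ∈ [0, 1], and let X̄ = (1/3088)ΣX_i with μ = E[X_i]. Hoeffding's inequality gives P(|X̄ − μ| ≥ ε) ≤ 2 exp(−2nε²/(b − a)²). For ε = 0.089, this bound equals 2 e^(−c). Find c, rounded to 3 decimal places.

c = 2nε²/(b − a)² = 2·3088·0.089² / 1² = 48.9201.

48.920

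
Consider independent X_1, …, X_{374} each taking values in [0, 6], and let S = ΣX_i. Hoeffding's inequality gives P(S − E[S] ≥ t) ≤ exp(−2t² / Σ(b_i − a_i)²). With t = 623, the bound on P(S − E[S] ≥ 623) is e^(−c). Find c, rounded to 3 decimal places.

57.654

Σ(b_i − a_i)² = 374·(6)² = 13464.
c = 2t²/13464 = 2·623²/13464 = 57.6543.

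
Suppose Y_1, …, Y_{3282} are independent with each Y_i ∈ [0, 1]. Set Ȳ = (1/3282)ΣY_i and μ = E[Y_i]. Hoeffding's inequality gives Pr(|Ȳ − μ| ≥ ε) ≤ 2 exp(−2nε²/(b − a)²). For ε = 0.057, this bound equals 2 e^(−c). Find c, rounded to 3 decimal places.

21.326

c = 2nε²/(b − a)² = 2·3282·0.057² / 1² = 21.3264.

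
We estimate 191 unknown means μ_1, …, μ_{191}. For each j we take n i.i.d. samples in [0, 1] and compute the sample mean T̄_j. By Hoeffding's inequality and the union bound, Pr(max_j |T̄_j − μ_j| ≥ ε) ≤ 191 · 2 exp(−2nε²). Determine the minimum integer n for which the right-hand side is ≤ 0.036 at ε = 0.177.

Need 2·191·exp(−2nε²) ≤ 0.036, i.e. exp(−2nε²) ≤ 0.036/382.
So 2nε² ≥ ln(382/0.036) = 9.269657.
Hence n ≥ 9.269657/(2·0.177²) = 147.941.
The smallest integer n is 148.

148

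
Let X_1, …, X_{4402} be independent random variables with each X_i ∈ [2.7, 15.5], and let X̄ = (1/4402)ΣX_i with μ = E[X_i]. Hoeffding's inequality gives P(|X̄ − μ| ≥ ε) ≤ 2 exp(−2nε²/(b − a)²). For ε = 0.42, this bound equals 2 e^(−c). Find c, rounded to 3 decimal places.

9.479

c = 2nε²/(b − a)² = 2·4402·0.42² / 12.8² = 9.4789.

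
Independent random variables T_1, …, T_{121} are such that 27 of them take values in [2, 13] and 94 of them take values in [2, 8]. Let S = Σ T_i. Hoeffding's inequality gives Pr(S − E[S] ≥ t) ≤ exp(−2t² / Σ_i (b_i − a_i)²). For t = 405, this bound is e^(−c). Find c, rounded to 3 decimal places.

49.323

Σ(b_i − a_i)² = 27·11² + 94·6² = 6651.
c = 2t² / 6651 = 2·405² / 6651 = 49.3234.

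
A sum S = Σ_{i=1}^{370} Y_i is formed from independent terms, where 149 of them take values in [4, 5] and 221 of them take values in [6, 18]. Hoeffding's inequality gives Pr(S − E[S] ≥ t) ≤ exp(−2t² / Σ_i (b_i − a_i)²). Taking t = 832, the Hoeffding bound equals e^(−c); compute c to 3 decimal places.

43.301

Σ(b_i − a_i)² = 149·1² + 221·12² = 31973.
c = 2t² / 31973 = 2·832² / 31973 = 43.3005.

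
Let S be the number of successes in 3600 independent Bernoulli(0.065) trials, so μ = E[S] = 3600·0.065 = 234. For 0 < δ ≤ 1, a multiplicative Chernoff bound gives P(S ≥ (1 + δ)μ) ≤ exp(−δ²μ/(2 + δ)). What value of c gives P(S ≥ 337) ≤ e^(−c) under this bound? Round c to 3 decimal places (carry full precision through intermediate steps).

18.580

Write 337 = (1 + δ)μ, so δ = 337/234 − 1 = 0.4401709…
Then the exponent is δ²μ/(2 + δ) = (337 − μ)² / (μ·(2 + δ)) = 18.579685.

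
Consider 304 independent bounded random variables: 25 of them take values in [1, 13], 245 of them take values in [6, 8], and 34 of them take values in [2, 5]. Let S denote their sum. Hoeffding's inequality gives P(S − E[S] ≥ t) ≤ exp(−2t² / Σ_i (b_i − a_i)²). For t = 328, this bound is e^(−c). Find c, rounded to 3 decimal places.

44.038

Σ(b_i − a_i)² = 25·12² + 245·2² + 34·3² = 4886.
c = 2t² / 4886 = 2·328² / 4886 = 44.0377.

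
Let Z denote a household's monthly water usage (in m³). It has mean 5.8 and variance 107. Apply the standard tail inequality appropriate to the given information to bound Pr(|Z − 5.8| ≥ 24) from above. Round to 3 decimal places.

0.186

Mean and variance are known, so Chebyshev's inequality applies.
Chebyshev: Pr(|Z − μ| ≥ t) ≤ Var(Z)/t².
Bound = 107 / 576 = 0.1858.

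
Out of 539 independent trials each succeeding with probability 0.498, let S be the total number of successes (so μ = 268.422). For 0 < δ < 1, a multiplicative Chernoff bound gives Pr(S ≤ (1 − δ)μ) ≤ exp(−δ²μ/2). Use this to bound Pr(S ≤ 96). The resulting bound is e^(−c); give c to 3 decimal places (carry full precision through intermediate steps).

55.378

Write 96 = (1 − δ)μ, so δ = 1 − 96/268.422 = 0.6423542…
Then the exponent is δ²μ/2 = (μ − 96)²/(2μ) = 55.377998.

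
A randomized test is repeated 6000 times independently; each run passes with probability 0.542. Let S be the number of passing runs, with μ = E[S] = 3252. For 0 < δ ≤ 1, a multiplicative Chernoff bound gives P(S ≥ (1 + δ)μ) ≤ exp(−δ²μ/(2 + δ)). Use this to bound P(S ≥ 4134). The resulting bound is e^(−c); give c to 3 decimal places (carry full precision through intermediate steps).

105.324

Write 4134 = (1 + δ)μ, so δ = 4134/3252 − 1 = 0.2712177…
Then the exponent is δ²μ/(2 + δ) = (4134 − μ)² / (μ·(2 + δ)) = 105.324127.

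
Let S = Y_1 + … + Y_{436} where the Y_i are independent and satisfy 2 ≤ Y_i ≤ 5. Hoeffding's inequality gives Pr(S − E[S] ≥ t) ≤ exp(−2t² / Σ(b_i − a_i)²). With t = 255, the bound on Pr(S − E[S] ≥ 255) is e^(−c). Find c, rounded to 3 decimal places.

33.142

Σ(b_i − a_i)² = 436·(3)² = 3924.
c = 2t²/3924 = 2·255²/3924 = 33.1422.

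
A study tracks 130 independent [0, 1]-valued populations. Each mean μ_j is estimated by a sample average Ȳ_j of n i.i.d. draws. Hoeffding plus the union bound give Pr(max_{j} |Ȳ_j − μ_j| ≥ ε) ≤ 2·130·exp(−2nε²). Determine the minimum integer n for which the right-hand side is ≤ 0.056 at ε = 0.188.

Need 2·130·exp(−2nε²) ≤ 0.056, i.e. exp(−2nε²) ≤ 0.056/260.
So 2nε² ≥ ln(260/0.056) = 8.443085.
Hence n ≥ 8.443085/(2·0.188²) = 119.442.
The smallest integer n is 120.

120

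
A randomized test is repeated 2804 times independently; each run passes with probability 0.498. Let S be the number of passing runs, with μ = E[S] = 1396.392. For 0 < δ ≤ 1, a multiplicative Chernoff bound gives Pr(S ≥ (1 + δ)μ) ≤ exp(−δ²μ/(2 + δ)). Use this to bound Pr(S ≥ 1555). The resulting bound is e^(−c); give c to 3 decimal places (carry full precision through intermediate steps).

8.524

Write 1555 = (1 + δ)μ, so δ = 1555/1396.392 − 1 = 0.1135842…
Then the exponent is δ²μ/(2 + δ) = (1555 − μ)² / (μ·(2 + δ)) = 8.523604.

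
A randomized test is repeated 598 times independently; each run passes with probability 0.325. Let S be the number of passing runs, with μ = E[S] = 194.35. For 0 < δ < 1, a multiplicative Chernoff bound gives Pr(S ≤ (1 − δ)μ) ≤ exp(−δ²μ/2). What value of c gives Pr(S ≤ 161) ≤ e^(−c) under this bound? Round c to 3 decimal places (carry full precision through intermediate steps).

2.861

Write 161 = (1 − δ)μ, so δ = 1 − 161/194.35 = 0.1715976…
Then the exponent is δ²μ/2 = (μ − 161)²/(2μ) = 2.861391.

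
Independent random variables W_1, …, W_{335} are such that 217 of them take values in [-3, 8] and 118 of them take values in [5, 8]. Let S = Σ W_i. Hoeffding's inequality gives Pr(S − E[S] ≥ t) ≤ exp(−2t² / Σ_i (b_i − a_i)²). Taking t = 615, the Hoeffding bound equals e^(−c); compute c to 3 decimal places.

27.690

Σ(b_i − a_i)² = 217·11² + 118·3² = 27319.
c = 2t² / 27319 = 2·615² / 27319 = 27.6895.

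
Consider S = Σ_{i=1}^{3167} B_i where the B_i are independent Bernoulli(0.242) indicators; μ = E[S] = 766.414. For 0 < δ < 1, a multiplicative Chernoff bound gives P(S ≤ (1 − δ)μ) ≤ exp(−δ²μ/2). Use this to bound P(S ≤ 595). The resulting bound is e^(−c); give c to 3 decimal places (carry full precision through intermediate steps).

Write 595 = (1 − δ)μ, so δ = 1 − 595/766.414 = 0.2236572…
Then the exponent is δ²μ/2 = (μ − 595)²/(2μ) = 19.168987.

19.169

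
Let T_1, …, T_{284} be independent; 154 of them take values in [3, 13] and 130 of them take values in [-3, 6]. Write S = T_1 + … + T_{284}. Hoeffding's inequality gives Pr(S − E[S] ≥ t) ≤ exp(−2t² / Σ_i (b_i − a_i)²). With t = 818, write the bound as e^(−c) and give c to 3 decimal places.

51.610

Σ(b_i − a_i)² = 154·10² + 130·9² = 25930.
c = 2t² / 25930 = 2·818² / 25930 = 51.6100.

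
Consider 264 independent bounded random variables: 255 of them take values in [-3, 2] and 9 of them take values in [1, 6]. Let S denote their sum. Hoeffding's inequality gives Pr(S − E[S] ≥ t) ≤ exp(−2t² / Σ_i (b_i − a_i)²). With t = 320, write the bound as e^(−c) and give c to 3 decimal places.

Σ(b_i − a_i)² = 255·5² + 9·5² = 6600.
c = 2t² / 6600 = 2·320² / 6600 = 31.0303.

31.030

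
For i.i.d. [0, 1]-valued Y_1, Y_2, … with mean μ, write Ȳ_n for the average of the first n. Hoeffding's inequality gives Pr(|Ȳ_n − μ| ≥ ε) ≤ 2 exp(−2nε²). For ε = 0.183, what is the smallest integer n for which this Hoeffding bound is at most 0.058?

53

Require 2·exp(−2nε²) ≤ 0.058, i.e. 2nε² ≥ ln(2/0.058) = 3.540459.
So n ≥ 3.540459 / (2·0.183²) = 52.860.
The smallest integer n is 53.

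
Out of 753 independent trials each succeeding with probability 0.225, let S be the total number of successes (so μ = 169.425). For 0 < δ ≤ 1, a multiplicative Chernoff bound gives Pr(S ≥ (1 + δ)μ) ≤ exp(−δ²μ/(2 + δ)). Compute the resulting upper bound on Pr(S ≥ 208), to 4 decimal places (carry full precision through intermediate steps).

0.0194

Write 208 = (1 + δ)μ, so δ = 208/169.425 − 1 = 0.2276819…
Then the exponent is δ²μ/(2 + δ) = (208 − μ)² / (μ·(2 + δ)) = 3.942586.
Bound = exp(−3.942586) = 0.01940.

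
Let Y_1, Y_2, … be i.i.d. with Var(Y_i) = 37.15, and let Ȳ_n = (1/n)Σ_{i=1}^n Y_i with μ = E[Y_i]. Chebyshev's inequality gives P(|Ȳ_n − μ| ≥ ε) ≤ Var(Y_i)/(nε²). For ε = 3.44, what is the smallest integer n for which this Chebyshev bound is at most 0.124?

Require 37.15/(n·3.44²) ≤ 0.124, i.e. n ≥ 37.15/(0.124·3.44²) = 25.317.
The smallest integer n is 26.

26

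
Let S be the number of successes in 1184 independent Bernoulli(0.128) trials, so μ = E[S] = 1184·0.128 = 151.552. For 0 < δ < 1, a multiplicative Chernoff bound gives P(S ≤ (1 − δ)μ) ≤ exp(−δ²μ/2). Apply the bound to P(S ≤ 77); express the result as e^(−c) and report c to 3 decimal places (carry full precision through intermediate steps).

18.337

Write 77 = (1 − δ)μ, so δ = 1 − 77/151.552 = 0.4919236…
Then the exponent is δ²μ/2 = (μ − 77)²/(2μ) = 18.336943.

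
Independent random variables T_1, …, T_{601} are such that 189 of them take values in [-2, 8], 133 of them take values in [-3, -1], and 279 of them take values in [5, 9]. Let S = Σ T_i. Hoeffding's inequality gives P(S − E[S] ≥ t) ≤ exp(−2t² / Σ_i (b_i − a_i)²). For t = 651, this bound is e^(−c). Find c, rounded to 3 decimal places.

Σ(b_i − a_i)² = 189·10² + 133·2² + 279·4² = 23896.
c = 2t² / 23896 = 2·651² / 23896 = 35.4705.

35.470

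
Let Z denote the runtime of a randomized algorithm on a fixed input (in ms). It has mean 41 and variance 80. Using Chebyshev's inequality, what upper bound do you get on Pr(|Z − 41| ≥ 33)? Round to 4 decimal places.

Chebyshev: Pr(|Z − μ| ≥ t) ≤ Var(Z)/t².
Bound = 80 / 1089 = 0.0735.

0.0735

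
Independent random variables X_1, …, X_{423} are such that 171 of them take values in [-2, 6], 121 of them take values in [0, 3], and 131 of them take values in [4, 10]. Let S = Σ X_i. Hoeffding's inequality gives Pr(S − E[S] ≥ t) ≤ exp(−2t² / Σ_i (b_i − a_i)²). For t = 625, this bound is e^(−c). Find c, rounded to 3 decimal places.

46.645

Σ(b_i − a_i)² = 171·8² + 121·3² + 131·6² = 16749.
c = 2t² / 16749 = 2·625² / 16749 = 46.6446.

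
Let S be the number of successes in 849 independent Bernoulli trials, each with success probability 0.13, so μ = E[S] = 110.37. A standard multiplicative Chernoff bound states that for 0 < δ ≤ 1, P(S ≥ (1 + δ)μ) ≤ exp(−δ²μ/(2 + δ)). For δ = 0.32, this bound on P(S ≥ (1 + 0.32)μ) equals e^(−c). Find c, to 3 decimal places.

c = δ²μ/(2 + δ) = 0.32²·110.37/(2 + 0.32) = 4.8715.

4.872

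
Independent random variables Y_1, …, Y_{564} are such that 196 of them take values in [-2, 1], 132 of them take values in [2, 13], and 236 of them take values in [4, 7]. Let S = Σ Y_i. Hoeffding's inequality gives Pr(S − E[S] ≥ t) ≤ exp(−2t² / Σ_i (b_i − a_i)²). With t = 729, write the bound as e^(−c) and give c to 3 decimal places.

Σ(b_i − a_i)² = 196·3² + 132·11² + 236·3² = 19860.
c = 2t² / 19860 = 2·729² / 19860 = 53.5187.

53.519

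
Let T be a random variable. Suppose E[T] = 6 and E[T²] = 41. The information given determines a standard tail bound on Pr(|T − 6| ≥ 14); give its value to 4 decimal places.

The first two moments determine the variance, so Chebyshev's inequality is the sharpest standard bound available.
Var(T) = E[T²] − (E[T])² = 41 − 36 = 5.
Chebyshev's inequality: Pr(|T − μ| ≥ t) ≤ Var(T)/t² = 5/196 = 0.0255.

0.0255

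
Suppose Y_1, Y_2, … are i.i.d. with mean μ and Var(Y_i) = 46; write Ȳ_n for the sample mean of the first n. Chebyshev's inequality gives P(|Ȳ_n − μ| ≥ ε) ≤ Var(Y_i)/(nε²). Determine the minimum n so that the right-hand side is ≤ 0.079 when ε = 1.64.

Require 46/(n·1.64²) ≤ 0.079, i.e. n ≥ 46/(0.079·1.64²) = 216.493.
The smallest integer n is 217.

217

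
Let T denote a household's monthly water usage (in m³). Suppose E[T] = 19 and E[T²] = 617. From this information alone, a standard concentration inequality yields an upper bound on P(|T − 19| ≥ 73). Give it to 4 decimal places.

0.0480

The first two moments determine the variance, so Chebyshev's inequality is the sharpest standard bound available.
Var(T) = E[T²] − (E[T])² = 617 − 361 = 256.
Chebyshev's inequality: P(|T − μ| ≥ t) ≤ Var(T)/t² = 256/5329 = 0.0480.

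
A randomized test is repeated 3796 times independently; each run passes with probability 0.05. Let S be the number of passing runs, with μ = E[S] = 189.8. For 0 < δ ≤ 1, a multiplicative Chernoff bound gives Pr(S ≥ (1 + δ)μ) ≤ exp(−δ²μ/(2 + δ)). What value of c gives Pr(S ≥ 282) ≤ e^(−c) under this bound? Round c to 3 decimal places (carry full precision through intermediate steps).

18.018

Write 282 = (1 + δ)μ, so δ = 282/189.8 − 1 = 0.4857745…
Then the exponent is δ²μ/(2 + δ) = (282 − μ)² / (μ·(2 + δ)) = 18.017889.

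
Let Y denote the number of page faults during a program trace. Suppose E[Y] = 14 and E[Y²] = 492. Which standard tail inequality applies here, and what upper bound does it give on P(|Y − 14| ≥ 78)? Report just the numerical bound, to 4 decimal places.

0.0487

The first two moments determine the variance, so Chebyshev's inequality is the sharpest standard bound available.
Var(Y) = E[Y²] − (E[Y])² = 492 − 196 = 296.
Chebyshev's inequality: P(|Y − μ| ≥ t) ≤ Var(Y)/t² = 296/6084 = 0.0487.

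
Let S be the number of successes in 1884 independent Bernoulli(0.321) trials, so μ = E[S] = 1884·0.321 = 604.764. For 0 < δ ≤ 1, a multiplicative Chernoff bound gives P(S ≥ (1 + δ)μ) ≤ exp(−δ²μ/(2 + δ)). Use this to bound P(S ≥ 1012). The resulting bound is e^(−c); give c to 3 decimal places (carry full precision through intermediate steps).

Write 1012 = (1 + δ)μ, so δ = 1012/604.764 − 1 = 0.67338…
Then the exponent is δ²μ/(2 + δ) = (1012 − μ)² / (μ·(2 + δ)) = 102.575985.

102.576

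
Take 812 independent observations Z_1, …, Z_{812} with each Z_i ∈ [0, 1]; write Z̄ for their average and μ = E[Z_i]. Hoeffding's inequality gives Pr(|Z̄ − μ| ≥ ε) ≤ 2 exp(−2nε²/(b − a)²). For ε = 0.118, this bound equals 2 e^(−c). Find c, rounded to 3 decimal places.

c = 2nε²/(b − a)² = 2·812·0.118² / 1² = 22.6126.

22.613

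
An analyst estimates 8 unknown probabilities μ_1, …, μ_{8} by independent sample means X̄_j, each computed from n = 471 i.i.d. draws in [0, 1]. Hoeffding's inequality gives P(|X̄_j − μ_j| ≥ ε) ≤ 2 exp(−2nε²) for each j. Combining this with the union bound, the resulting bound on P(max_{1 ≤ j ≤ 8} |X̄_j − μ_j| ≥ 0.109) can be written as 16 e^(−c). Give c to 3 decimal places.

11.192

Union bound over the 8 events: P(max_{1 ≤ j ≤ 8} |X̄_j − μ_j| ≥ 0.109) ≤ 8·2·exp(−2nε²) = 16 exp(−2·471·0.109²).
So c = 2·471·0.109² = 11.1919.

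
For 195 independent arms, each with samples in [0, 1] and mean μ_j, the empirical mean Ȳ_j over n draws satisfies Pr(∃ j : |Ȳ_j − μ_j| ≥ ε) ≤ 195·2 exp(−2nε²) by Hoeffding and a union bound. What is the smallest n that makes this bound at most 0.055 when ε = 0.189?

Need 2·195·exp(−2nε²) ≤ 0.055, i.e. exp(−2nε²) ≤ 0.055/390.
So 2nε² ≥ ln(390/0.055) = 8.866569.
Hence n ≥ 8.866569/(2·0.189²) = 124.109.
The smallest integer n is 125.

125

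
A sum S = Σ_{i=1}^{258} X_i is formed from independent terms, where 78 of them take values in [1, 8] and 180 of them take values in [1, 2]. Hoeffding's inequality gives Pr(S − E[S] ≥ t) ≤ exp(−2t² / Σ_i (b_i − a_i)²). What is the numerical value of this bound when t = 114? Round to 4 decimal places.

0.0015

Σ(b_i − a_i)² = 78·7² + 180·1² = 4002.
Exponent = 2·114² / 4002 = 6.49475.
Bound = exp(−6.49475) = 0.00151.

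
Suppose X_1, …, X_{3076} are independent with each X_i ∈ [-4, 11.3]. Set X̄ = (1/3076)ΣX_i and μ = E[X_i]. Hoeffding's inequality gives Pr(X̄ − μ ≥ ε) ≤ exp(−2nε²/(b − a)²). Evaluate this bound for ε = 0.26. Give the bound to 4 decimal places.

0.1692

Exponent: 2nε²/(b − a)² = 2·3076·0.26² / 15.3² = 1.77656.
Bound = exp(−1.77656) = 0.16922.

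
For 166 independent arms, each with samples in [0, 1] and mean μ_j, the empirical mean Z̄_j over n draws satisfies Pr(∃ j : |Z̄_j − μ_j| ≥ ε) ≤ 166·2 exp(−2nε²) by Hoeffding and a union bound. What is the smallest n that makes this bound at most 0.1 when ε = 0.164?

151

Need 2·166·exp(−2nε²) ≤ 0.1, i.e. exp(−2nε²) ≤ 0.1/332.
So 2nε² ≥ ln(332/0.1) = 8.107720.
Hence n ≥ 8.107720/(2·0.164²) = 150.724.
The smallest integer n is 151.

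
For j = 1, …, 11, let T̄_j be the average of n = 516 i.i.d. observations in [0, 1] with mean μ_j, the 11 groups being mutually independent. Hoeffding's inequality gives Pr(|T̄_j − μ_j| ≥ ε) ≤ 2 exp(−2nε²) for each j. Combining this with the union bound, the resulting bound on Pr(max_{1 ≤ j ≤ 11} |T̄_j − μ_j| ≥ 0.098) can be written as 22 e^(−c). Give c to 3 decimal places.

Union bound over the 11 events: Pr(max_{1 ≤ j ≤ 11} |T̄_j − μ_j| ≥ 0.098) ≤ 11·2·exp(−2nε²) = 22 exp(−2·516·0.098²).
So c = 2·516·0.098² = 9.9113.

9.911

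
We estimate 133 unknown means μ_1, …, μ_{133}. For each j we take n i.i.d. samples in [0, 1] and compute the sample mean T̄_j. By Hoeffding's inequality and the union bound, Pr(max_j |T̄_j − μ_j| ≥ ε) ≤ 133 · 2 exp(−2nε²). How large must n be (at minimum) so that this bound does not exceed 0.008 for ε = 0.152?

226

Need 2·133·exp(−2nε²) ≤ 0.008, i.e. exp(−2nε²) ≤ 0.008/266.
So 2nε² ≥ ln(266/0.008) = 10.411810.
Hence n ≥ 10.411810/(2·0.152²) = 225.325.
The smallest integer n is 226.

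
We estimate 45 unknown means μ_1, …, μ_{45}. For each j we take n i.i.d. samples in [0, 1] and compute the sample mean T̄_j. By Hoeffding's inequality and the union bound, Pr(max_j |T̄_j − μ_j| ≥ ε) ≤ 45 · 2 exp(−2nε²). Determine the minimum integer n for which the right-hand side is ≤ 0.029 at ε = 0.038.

2785

Need 2·45·exp(−2nε²) ≤ 0.029, i.e. exp(−2nε²) ≤ 0.029/90.
So 2nε² ≥ ln(90/0.029) = 8.040269.
Hence n ≥ 8.040269/(2·0.038²) = 2784.027.
The smallest integer n is 2785.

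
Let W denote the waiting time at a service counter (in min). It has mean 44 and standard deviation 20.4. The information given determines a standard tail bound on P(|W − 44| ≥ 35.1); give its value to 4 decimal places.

Mean and variance are known, so Chebyshev's inequality applies.
Chebyshev: P(|W − μ| ≥ t) ≤ Var(W)/t².
Var(W) = σ² = 20.4² = 416.16.
Bound = 416.16 / 1232.01 = 0.3378.

0.3378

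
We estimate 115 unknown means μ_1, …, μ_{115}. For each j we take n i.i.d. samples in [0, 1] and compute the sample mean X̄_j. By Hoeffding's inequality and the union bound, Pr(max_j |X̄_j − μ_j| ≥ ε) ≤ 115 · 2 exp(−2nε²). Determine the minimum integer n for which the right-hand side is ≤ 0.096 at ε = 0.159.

154

Need 2·115·exp(−2nε²) ≤ 0.096, i.e. exp(−2nε²) ≤ 0.096/230.
So 2nε² ≥ ln(230/0.096) = 7.781486.
Hence n ≥ 7.781486/(2·0.159²) = 153.900.
The smallest integer n is 154.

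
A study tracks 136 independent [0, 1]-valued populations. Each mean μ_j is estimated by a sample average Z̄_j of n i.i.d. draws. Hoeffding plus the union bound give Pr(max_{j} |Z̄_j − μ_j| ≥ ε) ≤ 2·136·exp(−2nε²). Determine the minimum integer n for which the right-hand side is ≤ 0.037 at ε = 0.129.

Need 2·136·exp(−2nε²) ≤ 0.037, i.e. exp(−2nε²) ≤ 0.037/272.
So 2nε² ≥ ln(272/0.037) = 8.902639.
Hence n ≥ 8.902639/(2·0.129²) = 267.491.
The smallest integer n is 268.

268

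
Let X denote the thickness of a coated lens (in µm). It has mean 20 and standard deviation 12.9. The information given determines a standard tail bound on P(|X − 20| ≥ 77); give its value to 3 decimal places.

0.028

Mean and variance are known, so Chebyshev's inequality applies.
Chebyshev: P(|X − μ| ≥ t) ≤ Var(X)/t².
Var(X) = σ² = 12.9² = 166.41.
Bound = 166.41 / 5929 = 0.0281.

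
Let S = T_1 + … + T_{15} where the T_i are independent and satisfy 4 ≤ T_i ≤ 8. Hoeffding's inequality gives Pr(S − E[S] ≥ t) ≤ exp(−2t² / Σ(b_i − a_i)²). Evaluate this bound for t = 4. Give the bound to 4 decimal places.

Σ(b_i − a_i)² = 15·(4)² = 240.
Exponent = 2·4²/240 = 0.1333.
Bound = exp(−0.1333) = 0.87517.

0.8752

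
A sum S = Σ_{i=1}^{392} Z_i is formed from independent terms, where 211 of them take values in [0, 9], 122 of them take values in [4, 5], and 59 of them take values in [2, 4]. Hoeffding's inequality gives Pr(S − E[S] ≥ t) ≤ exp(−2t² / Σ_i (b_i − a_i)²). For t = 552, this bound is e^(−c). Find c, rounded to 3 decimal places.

Σ(b_i − a_i)² = 211·9² + 122·1² + 59·2² = 17449.
c = 2t² / 17449 = 2·552² / 17449 = 34.9251.

34.925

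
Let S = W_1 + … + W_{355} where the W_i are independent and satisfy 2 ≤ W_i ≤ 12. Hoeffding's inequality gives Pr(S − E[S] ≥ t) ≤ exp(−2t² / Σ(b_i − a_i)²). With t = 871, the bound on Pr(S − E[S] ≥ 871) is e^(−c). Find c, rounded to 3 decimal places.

42.740

Σ(b_i − a_i)² = 355·(10)² = 35500.
c = 2t²/35500 = 2·871²/35500 = 42.7403.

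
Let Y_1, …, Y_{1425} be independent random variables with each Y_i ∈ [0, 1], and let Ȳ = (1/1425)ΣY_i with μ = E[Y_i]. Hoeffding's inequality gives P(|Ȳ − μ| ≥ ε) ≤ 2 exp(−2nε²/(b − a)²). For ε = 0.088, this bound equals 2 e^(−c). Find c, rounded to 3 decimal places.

c = 2nε²/(b − a)² = 2·1425·0.088² / 1² = 22.0704.

22.070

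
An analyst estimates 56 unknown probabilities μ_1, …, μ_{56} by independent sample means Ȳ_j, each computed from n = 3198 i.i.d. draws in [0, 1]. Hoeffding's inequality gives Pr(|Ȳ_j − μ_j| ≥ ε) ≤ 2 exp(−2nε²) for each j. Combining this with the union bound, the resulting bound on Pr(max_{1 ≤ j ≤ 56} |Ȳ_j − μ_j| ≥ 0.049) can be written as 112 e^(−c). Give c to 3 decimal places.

Union bound over the 56 events: Pr(max_{1 ≤ j ≤ 56} |Ȳ_j − μ_j| ≥ 0.049) ≤ 56·2·exp(−2nε²) = 112 exp(−2·3198·0.049²).
So c = 2·3198·0.049² = 15.3568.

15.357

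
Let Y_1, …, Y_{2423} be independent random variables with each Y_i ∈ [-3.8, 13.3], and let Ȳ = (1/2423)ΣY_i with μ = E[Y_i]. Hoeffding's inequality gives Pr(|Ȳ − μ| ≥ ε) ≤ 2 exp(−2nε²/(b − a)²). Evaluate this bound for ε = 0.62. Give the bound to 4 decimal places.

0.0034

Exponent: 2nε²/(b − a)² = 2·2423·0.62² / 17.1² = 6.37052.
Bound = 2·exp(−6.37052) = 0.00342.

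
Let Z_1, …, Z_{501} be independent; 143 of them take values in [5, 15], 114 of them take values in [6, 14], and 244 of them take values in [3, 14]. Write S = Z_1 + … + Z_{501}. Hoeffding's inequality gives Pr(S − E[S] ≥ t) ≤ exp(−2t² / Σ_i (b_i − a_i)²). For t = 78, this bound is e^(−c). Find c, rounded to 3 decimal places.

0.238

Σ(b_i − a_i)² = 143·10² + 114·8² + 244·11² = 51120.
c = 2t² / 51120 = 2·78² / 51120 = 0.2380.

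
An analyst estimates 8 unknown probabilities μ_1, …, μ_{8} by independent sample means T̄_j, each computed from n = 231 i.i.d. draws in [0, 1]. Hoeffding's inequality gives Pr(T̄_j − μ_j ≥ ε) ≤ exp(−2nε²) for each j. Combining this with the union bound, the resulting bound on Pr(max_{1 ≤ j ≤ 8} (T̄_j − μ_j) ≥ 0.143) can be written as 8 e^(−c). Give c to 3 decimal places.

9.447

Union bound over the 8 events: Pr(max_{1 ≤ j ≤ 8} (T̄_j − μ_j) ≥ 0.143) ≤ 8·exp(−2nε²) = 8 exp(−2·231·0.143²).
So c = 2·231·0.143² = 9.4474.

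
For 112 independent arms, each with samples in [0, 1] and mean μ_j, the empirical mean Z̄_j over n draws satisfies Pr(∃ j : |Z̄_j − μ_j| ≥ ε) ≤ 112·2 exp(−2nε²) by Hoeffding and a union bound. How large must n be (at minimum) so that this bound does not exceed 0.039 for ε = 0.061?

Need 2·112·exp(−2nε²) ≤ 0.039, i.e. exp(−2nε²) ≤ 0.039/224.
So 2nε² ≥ ln(224/0.039) = 8.655840.
Hence n ≥ 8.655840/(2·0.061²) = 1163.107.
The smallest integer n is 1164.

1164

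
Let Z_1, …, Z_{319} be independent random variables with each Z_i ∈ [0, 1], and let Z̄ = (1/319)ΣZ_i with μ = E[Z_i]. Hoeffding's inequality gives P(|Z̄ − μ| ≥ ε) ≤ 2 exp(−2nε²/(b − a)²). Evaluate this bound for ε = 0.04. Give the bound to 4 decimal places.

Exponent: 2nε²/(b − a)² = 2·319·0.04² / 1² = 1.02080.
Bound = 2·exp(−1.02080) = 0.72061.

0.7206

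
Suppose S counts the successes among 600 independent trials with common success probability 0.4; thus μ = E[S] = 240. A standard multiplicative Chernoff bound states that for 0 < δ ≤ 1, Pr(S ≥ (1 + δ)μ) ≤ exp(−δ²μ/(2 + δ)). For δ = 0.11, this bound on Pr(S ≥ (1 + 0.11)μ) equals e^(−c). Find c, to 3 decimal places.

c = δ²μ/(2 + δ) = 0.11²·240/(2 + 0.11) = 1.3763.

1.376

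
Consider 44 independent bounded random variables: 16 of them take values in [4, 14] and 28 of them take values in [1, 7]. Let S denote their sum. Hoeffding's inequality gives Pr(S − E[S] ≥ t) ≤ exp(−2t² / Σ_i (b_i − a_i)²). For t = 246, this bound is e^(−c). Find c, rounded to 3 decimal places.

Σ(b_i − a_i)² = 16·10² + 28·6² = 2608.
c = 2t² / 2608 = 2·246² / 2608 = 46.4080.

46.408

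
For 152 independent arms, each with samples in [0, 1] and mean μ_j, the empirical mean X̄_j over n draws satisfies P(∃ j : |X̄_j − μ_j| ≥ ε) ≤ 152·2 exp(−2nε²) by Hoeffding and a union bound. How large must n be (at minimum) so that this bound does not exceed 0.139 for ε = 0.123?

255

Need 2·152·exp(−2nε²) ≤ 0.139, i.e. exp(−2nε²) ≤ 0.139/304.
So 2nε² ≥ ln(304/0.139) = 7.690309.
Hence n ≥ 7.690309/(2·0.123²) = 254.158.
The smallest integer n is 255.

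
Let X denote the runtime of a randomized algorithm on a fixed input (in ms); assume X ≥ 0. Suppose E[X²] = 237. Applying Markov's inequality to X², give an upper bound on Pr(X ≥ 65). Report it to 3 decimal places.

Since X ≥ 0, the event {X ≥ 65} is the same as {X² ≥ 4225}.
Markov's inequality applied to X² gives Pr(X² ≥ 4225) ≤ E[X²]/4225 = 237/4225 = 0.0561.

0.056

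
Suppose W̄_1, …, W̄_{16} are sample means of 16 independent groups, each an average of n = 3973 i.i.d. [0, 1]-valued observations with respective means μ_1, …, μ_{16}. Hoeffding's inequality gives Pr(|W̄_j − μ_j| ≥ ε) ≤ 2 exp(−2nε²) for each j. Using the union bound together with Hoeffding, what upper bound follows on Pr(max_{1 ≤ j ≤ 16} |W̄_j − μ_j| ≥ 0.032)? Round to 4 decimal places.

0.0094

Per-experiment Hoeffding bound: 2·exp(−2·3973·0.032²) = 2·exp(−8.13670) = 0.0005852.
Union bound over 16 events: 16·0.0005852 = 0.00936.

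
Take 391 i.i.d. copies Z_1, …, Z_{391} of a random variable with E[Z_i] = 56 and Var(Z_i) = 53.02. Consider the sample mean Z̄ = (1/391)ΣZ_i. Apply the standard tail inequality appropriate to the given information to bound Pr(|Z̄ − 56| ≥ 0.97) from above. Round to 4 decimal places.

0.1441

With mean and variance of each term known, Chebyshev's inequality bounds the deviation of the sum (or sample mean).
Var(Z̄) = Var(Z_i)/n = 53.02/391 = 0.1356.
Chebyshev: Pr(|Z̄ − 56| ≥ 0.97) ≤ Var(Z̄)/(0.97)² = 53.02/(391·0.97²) = 0.1441.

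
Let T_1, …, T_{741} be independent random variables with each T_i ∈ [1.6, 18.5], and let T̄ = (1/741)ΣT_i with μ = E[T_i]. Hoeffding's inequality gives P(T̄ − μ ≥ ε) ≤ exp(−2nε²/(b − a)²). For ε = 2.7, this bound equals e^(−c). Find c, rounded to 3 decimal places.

c = 2nε²/(b − a)² = 2·741·2.7² / 16.9² = 37.8270.

37.827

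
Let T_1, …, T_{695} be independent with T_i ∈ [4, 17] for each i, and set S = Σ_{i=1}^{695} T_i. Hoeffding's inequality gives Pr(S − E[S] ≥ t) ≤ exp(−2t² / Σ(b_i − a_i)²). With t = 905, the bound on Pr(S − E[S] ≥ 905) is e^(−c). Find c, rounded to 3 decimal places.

Σ(b_i − a_i)² = 695·(13)² = 117455.
c = 2t²/117455 = 2·905²/117455 = 13.9462.

13.946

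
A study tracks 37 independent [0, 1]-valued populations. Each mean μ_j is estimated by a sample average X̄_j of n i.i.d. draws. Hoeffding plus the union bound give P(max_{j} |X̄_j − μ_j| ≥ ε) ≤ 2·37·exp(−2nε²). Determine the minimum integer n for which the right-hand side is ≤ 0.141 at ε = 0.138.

Need 2·37·exp(−2nε²) ≤ 0.141, i.e. exp(−2nε²) ≤ 0.141/74.
So 2nε² ≥ ln(74/0.141) = 6.263060.
Hence n ≥ 6.263060/(2·0.138²) = 164.437.
The smallest integer n is 165.

165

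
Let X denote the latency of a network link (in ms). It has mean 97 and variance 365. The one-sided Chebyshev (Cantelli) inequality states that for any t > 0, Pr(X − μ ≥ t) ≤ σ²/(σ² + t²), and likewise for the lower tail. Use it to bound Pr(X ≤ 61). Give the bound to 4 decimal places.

0.2197

Here σ² = 365 and t = 36, so σ² + t² = 1661.
Cantelli's bound: 365/1661 = 0.2197.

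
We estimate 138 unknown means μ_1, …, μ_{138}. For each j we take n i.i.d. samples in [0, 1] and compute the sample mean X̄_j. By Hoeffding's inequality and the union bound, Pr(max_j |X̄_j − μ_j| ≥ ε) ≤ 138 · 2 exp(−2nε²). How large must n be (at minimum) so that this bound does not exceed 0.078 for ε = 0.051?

Need 2·138·exp(−2nε²) ≤ 0.078, i.e. exp(−2nε²) ≤ 0.078/276.
So 2nε² ≥ ln(276/0.078) = 8.171447.
Hence n ≥ 8.171447/(2·0.051²) = 1570.828.
The smallest integer n is 1571.

1571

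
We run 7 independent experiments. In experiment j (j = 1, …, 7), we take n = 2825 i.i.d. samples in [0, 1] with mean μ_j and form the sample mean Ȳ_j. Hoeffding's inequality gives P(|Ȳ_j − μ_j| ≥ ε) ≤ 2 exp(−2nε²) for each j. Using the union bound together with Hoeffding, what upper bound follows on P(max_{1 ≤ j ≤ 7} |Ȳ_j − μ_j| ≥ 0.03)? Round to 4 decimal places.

0.0866

Per-experiment Hoeffding bound: 2·exp(−2·2825·0.03²) = 2·exp(−5.08500) = 0.012378.
Union bound over 7 events: 7·0.012378 = 0.08664.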